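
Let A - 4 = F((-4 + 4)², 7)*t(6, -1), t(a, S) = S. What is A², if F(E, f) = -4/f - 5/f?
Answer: 1369/49 ≈ 27.939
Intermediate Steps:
F(E, f) = -9/f
A = 37/7 (A = 4 - 9/7*(-1) = 4 + 9/7 = 37/7 ≈ 5.2857)
A² = (37/7)² = 1369/49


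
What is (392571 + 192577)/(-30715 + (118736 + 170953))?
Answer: 292574/129487 ≈ 2.2595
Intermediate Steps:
(392571 + 192577)/(-30715 + (118736 + 170953)) = 585148/(-30715 + 289689) = 585148/258974 = 585148*(1/258974) = 292574/129487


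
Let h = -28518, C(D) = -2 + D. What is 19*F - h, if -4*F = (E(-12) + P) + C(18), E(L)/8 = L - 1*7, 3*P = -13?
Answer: 350215/12 ≈ 29185.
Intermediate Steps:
P = -13/3 (P = (1/3)*(-13) = -13/3 ≈ -4.3333)
E(L) = -56 + 8*L (E(L) = 8*(L - 1*7) = 8*(L - 7) = 8*(-7 + L) = -56 + 8*L)
F = 421/12 (F = -(((-56 + 8*(-12)) - 13/3) + (-2 + 18))/4 = -(((-56 - 96) - 13/3) + 16)/4 = -((-152 - 13/3) + 16)/4 = -(-469/3 + 16)/4 = -1/4*(-421/3) = 421/12 ≈ 35.083)
19*F - h = 19*(421/12) - 1*(-28518) = 7999/12 + 28518 = 350215/12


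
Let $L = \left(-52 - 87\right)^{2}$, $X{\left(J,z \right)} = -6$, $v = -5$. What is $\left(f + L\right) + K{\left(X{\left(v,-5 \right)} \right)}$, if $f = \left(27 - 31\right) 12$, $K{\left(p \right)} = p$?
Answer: $19267$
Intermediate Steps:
$L = 19321$ ($L = \left(-139\right)^{2} = 19321$)
$f = -48$ ($f = \left(-4\right) 12 = -48$)
$\left(f + L\right) + K{\left(X{\left(v,-5 \right)} \right)} = \left(-48 + 19321\right) - 6 = 19273 - 6 = 19267$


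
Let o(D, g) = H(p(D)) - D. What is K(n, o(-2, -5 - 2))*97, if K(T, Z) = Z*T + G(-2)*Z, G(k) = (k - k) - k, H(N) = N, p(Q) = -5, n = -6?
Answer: 1164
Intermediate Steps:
G(k) = -k (G(k) = 0 - k = -k)
o(D, g) = -5 - D
K(T, Z) = 2*Z + T*Z (K(T, Z) = Z*T + (-1*(-2))*Z = T*Z + 2*Z = 2*Z + T*Z)
K(n, o(-2, -5 - 2))*97 = ((-5 - 1*(-2))*(2 - 6))*97 = ((-5 + 2)*(-4))*97 = -3*(-4)*97 = 12*97 = 1164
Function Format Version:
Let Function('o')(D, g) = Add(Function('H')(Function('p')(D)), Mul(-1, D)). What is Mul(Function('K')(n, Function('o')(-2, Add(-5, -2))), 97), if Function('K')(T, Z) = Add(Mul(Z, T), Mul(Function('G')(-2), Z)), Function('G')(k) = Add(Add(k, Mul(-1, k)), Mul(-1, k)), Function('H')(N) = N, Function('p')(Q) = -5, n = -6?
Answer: 1164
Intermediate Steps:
Function('G')(k) = Mul(-1, k) (Function('G')(k) = Add(0, Mul(-1, k)) = Mul(-1, k))
Function('o')(D, g) = Add(-5, Mul(-1, D))
Function('K')(T, Z) = Add(Mul(2, Z), Mul(T, Z)) (Function('K')(T, Z) = Add(Mul(Z, T), Mul(Mul(-1, -2), Z)) = Add(Mul(T, Z), Mul(2, Z)) = Add(Mul(2, Z), Mul(T, Z)))
Mul(Function('K')(n, Function('o')(-2, Add(-5, -2))), 97) = Mul(Mul(Add(-5, Mul(-1, -2)), Add(2, -6)), 97) = Mul(Mul(Add(-5, 2), -4), 97) = Mul(Mul(-3, -4), 97) = Mul(12, 97) = 1164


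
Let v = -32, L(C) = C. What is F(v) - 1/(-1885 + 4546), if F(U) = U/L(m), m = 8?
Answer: -10645/2661 ≈ -4.0004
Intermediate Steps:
F(U) = U/8
F(v) - 1/(-1885 + 4546) = (⅛)*(-32) - 1/(-1885 + 4546) = -4 - 1/2661 = -10645/2661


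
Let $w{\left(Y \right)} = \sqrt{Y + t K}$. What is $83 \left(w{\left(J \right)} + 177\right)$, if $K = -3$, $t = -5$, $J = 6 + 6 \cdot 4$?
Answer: $14691 + 249 \sqrt{5} \approx 15248.0$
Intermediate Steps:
$J = 30$ ($J = 6 + 24 = 30$)
$w{\left(Y \right)} = \sqrt{15 + Y}$ ($w{\left(Y \right)} = \sqrt{Y - -15} = \sqrt{Y + 15} = \sqrt{15 + Y}$)
$83 \left(w{\left(J \right)} + 177\right) = 83 \left(\sqrt{15 + 30} + 177\right) = 83 \left(\sqrt{45} + 177\right) = 83 \left(3 \sqrt{5} + 177\right) = 83 \left(177 + 3 \sqrt{5}\right) = 14691 + 249 \sqrt{5}$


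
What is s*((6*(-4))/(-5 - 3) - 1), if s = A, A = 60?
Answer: 120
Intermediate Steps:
s = 60
s*((6*(-4))/(-5 - 3) - 1) = 60*((6*(-4))/(-5 - 3) - 1) = 60*(-24/(-8) - 1) = 60*(-24*(-1/8) - 1) = 60*(3 - 1) = 60*2 = 120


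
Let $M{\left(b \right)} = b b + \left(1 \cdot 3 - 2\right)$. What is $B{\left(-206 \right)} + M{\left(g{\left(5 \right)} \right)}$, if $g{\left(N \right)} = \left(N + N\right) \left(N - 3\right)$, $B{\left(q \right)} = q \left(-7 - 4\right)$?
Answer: $2667$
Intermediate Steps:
$B{\left(q \right)} = - 11 q$ ($B{\left(q \right)} = q \left(-11\right) = - 11 q$)
$g{\left(N \right)} = 2 N \left(-3 + N\right)$
$M{\left(b \right)} = 1 + b^{2}$ ($M{\left(b \right)} = b^{2} + \left(3 - 2\right) = b^{2} + 1 = 1 + b^{2}$)
$B{\left(-206 \right)} + M{\left(g{\left(5 \right)} \right)} = \left(-11\right) \left(-206\right) + \left(1 + \left(2 \cdot 5 \left(-3 + 5\right)\right)^{2}\right) = 2266 + \left(1 + \left(2 \cdot 5 \cdot 2\right)^{2}\right) = 2266 + \left(1 + 20^{2}\right) = 2266 + \left(1 + 400\right) = 2266 + 401 = 2667$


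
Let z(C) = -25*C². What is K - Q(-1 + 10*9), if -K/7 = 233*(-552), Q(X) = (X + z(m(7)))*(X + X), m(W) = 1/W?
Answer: 43343480/49 ≈ 8.8456e+5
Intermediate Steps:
Q(X) = 2*X*(-25/49 + X) (Q(X) = (X - 25*(1/7)²)*(X + X) = (X - 25*(⅐)²)*(2*X) = (X - 25*1/49)*(2*X) = (X - 25/49)*(2*X) = (-25/49 + X)*(2*X) = 2*X*(-25/49 + X))
K = 900312 (K = -1631*(-552) = -7*(-128616) = 900312)
K - Q(-1 + 10*9) = 900312 - 2*(-1 + 10*9)*(-25 + 49*(-1 + 10*9))/49 = 900312 - 2*(-1 + 90)*(-25 + 49*(-1 + 90))/49 = 900312 - 2*89*(-25 + 49*89)/49 = 900312 - 2*89*(-25 + 4361)/49 = 900312 - 2*89*4336/49 = 900312 - 1*771808/49 = 900312 - 771808/49 = 43343480/49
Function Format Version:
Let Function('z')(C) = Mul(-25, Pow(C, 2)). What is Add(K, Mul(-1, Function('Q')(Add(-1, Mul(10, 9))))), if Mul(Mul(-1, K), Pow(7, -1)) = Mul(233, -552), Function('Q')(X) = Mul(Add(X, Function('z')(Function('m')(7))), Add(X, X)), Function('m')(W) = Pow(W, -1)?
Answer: Rational(43343480, 49) ≈ 8.8456e+5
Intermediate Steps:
Function('Q')(X) = Mul(2, X, Add(Rational(-25, 49), X)) (Function('Q')(X) = Mul(Add(X, Mul(-25, Pow(Pow(7, -1), 2))), Add(X, X)) = Mul(Add(X, Mul(-25, Pow(Rational(1, 7), 2))), Mul(2, X)) = Mul(Add(X, Mul(-25, Rational(1, 49))), Mul(2, X)) = Mul(Add(X, Rational(-25, 49)), Mul(2, X)) = Mul(Add(Rational(-25, 49), X), Mul(2, X)) = Mul(2, X, Add(Rational(-25, 49), X)))
K = 900312 (K = Mul(-7, Mul(233, -552)) = Mul(-7, -128616) = 900312)
Add(K, Mul(-1, Function('Q')(Add(-1, Mul(10, 9))))) = Add(900312, Mul(-1, Mul(Rational(2, 49), Add(-1, Mul(10, 9)), Add(-25, Mul(49, Add(-1, Mul(10, 9))))))) = Add(900312, Mul(-1, Mul(Rational(2, 49), Add(-1, 90), Add(-25, Mul(49, Add(-1, 90)))))) = Add(900312, Mul(-1, Mul(Rational(2, 49), 89, Add(-25, Mul(49, 89))))) = Add(900312, Mul(-1, Mul(Rational(2, 49), 89, Add(-25, 4361)))) = Add(900312, Mul(-1, Mul(Rational(2, 49), 89, 4336))) = Add(900312, Mul(-1, Rational(771808, 49))) = Add(900312, Rational(-771808, 49)) = Rational(43343480, 49)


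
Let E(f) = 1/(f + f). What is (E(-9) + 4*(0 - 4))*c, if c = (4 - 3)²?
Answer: -289/18 ≈ -16.056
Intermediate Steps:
E(f) = 1/(2*f)
c = 1 (c = 1² = 1)
(E(-9) + 4*(0 - 4))*c = ((½)/(-9) + 4*(0 - 4))*1 = ((½)*(-⅑) + 4*(-4))*1 = (-1/18 - 16)*1 = -289/18*1 = -289/18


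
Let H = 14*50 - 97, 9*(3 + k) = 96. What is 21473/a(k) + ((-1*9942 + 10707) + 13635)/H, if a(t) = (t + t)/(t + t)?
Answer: 1440291/67 ≈ 21497.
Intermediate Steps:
k = 23/3 (k = -3 + (⅑)*96 = -3 + 32/3 = 23/3 ≈ 7.6667)
a(t) = 1 (a(t) = (2*t)/((2*t)) = (2*t)*(1/(2*t)) = 1)
H = 603 (H = 700 - 97 = 603)
21473/a(k) + ((-1*9942 + 10707) + 13635)/H = 21473/1 + ((-1*9942 + 10707) + 13635)/603 = 21473*1 + ((-9942 + 10707) + 13635)*(1/603) = 21473 + (765 + 13635)*(1/603) = 21473 + 14400*(1/603) = 21473 + 1600/67 = 1440291/67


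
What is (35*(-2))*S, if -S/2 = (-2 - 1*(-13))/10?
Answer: 154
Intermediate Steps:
S = -11/5 (S = -2*(-2 - 1*(-13))/10 = -2*(-2 + 13)/10 = -22/10 = -2*11/10 = -11/5 ≈ -2.2000)
(35*(-2))*S = (35*(-2))*(-11/5) = -70*(-11/5) = 154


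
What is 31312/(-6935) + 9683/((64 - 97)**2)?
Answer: 1739623/397485 ≈ 4.3766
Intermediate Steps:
31312/(-6935) + 9683/((64 - 97)**2) = 31312*(-1/6935) + 9683/((-33)**2) = -1648/365 + 9683/1089 = 1739623/397485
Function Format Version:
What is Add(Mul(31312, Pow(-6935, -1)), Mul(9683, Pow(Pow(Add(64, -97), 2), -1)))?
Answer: Rational(1739623, 397485) ≈ 4.3766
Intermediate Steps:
Add(Mul(31312, Pow(-6935, -1)), Mul(9683, Pow(Pow(Add(64, -97), 2), -1))) = Add(Mul(31312, Rational(-1, 6935)), Mul(9683, Pow(Pow(-33, 2), -1))) = Add(Rational(-1648, 365), Mul(9683, Pow(1089, -1))) = Add(Rational(-1648, 365), Mul(9683, Rational(1, 1089))) = Add(Rational(-1648, 365), Rational(9683, 1089)) = Rational(1739623, 397485)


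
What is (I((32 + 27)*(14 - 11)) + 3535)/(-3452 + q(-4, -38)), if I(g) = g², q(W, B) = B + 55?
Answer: -34864/3435 ≈ -10.150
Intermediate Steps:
q(W, B) = 55 + B
(I((32 + 27)*(14 - 11)) + 3535)/(-3452 + q(-4, -38)) = (((32 + 27)*(14 - 11))² + 3535)/(-3452 + (55 - 38)) = ((59*3)² + 3535)/(-3452 + 17) = (177² + 3535)/(-3435) = (31329 + 3535)*(-1/3435) = 34864*(-1/3435) = -34864/3435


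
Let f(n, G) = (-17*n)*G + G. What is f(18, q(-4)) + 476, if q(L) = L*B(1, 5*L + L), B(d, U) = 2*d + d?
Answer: 4136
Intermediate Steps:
B(d, U) = 3*d
q(L) = 3*L (q(L) = L*(3*1) = L*3 = 3*L)
f(n, G) = G - 17*G*n (f(n, G) = -17*G*n + G = G - 17*G*n)
f(18, q(-4)) + 476 = (3*(-4))*(1 - 17*18) + 476 = -12*(1 - 306) + 476 = -12*(-305) + 476 = 3660 + 476 = 4136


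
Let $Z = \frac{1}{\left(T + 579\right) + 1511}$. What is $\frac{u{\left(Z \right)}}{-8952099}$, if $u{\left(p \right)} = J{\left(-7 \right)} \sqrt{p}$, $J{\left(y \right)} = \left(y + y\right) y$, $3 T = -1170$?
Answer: $- \frac{49 \sqrt{17}}{760928415} \approx -2.6551 \cdot 10^{-7}$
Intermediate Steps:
$T = -390$ ($T = \frac{1}{3} \left(-1170\right) = -390$)
$J{\left(y \right)} = 2 y^{2}$ ($J{\left(y \right)} = 2 y y = 2 y^{2}$)
$Z = \frac{1}{1700}$ ($Z = \frac{1}{\left(-390 + 579\right) + 1511} = \frac{1}{189 + 1511} = \frac{1}{1700} \approx 0.00058824$)
$u{\left(p \right)} = 98 \sqrt{p}$ ($u{\left(p \right)} = 2 \left(-7\right)^{2} \sqrt{p} = 2 \cdot 49 \sqrt{p} = 98 \sqrt{p}$)
$\frac{u{\left(Z \right)}}{-8952099} = \frac{98 \sqrt{\frac{1}{1700}}}{-8952099} = 98 \frac{\sqrt{17}}{170} \left(- \frac{1}{8952099}\right) = \frac{49 \sqrt{17}}{85} \left(- \frac{1}{8952099}\right) = - \frac{49 \sqrt{17}}{760928415}$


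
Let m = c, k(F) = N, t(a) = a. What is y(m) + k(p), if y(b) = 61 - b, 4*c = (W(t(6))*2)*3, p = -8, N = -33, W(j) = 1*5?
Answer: 41/2 ≈ 20.500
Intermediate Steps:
W(j) = 5
c = 15/2 (c = ((5*2)*3)/4 = (10*3)/4 = (¼)*30 = 15/2 ≈ 7.5000)
k(F) = -33
m = 15/2 ≈ 7.5000
y(m) + k(p) = (61 - 1*15/2) - 33 = (61 - 15/2) - 33 = 107/2 - 33 = 41/2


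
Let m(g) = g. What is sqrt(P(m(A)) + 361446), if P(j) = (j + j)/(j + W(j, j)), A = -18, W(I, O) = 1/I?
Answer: sqrt(1527117774)/65 ≈ 601.21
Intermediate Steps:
P(j) = 2*j/(j + 1/j) (P(j) = (j + j)/(j + 1/j) = (2*j)/(j + 1/j) = 2*j/(j + 1/j))
sqrt(P(m(A)) + 361446) = sqrt(2*(-18)**2/(1 + (-18)**2) + 361446) = sqrt(2*324/(1 + 324) + 361446) = sqrt(2*324/325 + 361446) = sqrt(2*324*(1/325) + 361446) = sqrt(648/325 + 361446) = sqrt(117470598/325) = sqrt(1527117774)/65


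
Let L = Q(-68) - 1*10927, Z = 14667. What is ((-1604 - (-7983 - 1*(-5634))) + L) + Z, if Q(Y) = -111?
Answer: 4374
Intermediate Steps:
L = -11038 (L = -111 - 1*10927 = -111 - 10927 = -11038)
((-1604 - (-7983 - 1*(-5634))) + L) + Z = ((-1604 - (-7983 - 1*(-5634))) - 11038) + 14667 = ((-1604 - (-7983 + 5634)) - 11038) + 14667 = ((-1604 - 1*(-2349)) - 11038) + 14667 = ((-1604 + 2349) - 11038) + 14667 = (745 - 11038) + 14667 = -10293 + 14667 = 4374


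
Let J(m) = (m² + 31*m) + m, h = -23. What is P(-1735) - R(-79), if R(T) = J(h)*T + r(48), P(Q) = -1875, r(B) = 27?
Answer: -18255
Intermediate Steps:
J(m) = m² + 32*m
R(T) = 27 - 207*T (R(T) = (-23*(32 - 23))*T + 27 = (-23*9)*T + 27 = -207*T + 27 = 27 - 207*T)
P(-1735) - R(-79) = -1875 - (27 - 207*(-79)) = -1875 - (27 + 16353) = -1875 - 1*16380 = -1875 - 16380 = -18255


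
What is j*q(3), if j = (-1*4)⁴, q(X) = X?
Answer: 768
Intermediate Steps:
j = 256 (j = (-4)⁴ = 256)
j*q(3) = 256*3 = 768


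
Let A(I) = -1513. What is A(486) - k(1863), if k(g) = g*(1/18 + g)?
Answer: -6944771/2 ≈ -3.4724e+6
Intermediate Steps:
k(g) = g*(1/18 + g)
A(486) - k(1863) = -1513 - 1863*(1/18 + 1863) = -1513 - 1863*33535/18 = -1513 - 1*6941745/2 = -1513 - 6941745/2 = -6944771/2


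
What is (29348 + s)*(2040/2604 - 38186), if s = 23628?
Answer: -62709901056/31 ≈ -2.0229e+9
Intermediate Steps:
(29348 + s)*(2040/2604 - 38186) = (29348 + 23628)*(2040/2604 - 38186) = 52976*(2040*(1/2604) - 38186) = 52976*(170/217 - 38186) = 52976*(-8286192/217) = -62709901056/31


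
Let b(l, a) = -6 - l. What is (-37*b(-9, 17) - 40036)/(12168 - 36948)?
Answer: 40147/24780 ≈ 1.6201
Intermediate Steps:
(-37*b(-9, 17) - 40036)/(12168 - 36948) = (-37*(-6 - 1*(-9)) - 40036)/(12168 - 36948) = (-37*(-6 + 9) - 40036)/(-24780) = (-37*3 - 40036)*(-1/24780) = (-111 - 40036)*(-1/24780) = -40147*(-1/24780) = 40147/24780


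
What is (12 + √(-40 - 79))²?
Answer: (12 + I*√119)² ≈ 25.0 + 261.81*I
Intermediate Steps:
(12 + √(-40 - 79))² = (12 + √(-119))² = (12 + I*√119)²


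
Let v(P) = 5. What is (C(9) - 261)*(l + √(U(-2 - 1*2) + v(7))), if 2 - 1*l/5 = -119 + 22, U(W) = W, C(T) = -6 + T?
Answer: -127968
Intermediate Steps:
l = 495 (l = 10 - 5*(-119 + 22) = 10 - 5*(-97) = 10 + 485 = 495)
(C(9) - 261)*(l + √(U(-2 - 1*2) + v(7))) = ((-6 + 9) - 261)*(495 + √((-2 - 1*2) + 5)) = (3 - 261)*(495 + √((-2 - 2) + 5)) = -258*(495 + √(-4 + 5)) = -258*(495 + √1) = -258*(495 + 1) = -258*496 = -127968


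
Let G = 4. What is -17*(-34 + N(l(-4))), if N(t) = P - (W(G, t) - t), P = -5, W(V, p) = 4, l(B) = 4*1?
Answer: 663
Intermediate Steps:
l(B) = 4
N(t) = -9 + t (N(t) = -5 - (4 - t) = -5 + (-4 + t) = -9 + t)
-17*(-34 + N(l(-4))) = -17*(-34 + (-9 + 4)) = -17*(-34 - 5) = -17*(-39) = 663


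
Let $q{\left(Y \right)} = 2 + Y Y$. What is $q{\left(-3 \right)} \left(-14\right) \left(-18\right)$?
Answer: $2772$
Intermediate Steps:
$q{\left(Y \right)} = 2 + Y^{2}$
$q{\left(-3 \right)} \left(-14\right) \left(-18\right) = \left(2 + \left(-3\right)^{2}\right) \left(-14\right) \left(-18\right) = \left(2 + 9\right) \left(-14\right) \left(-18\right) = 11 \left(-14\right) \left(-18\right) = \left(-154\right) \left(-18\right) = 2772$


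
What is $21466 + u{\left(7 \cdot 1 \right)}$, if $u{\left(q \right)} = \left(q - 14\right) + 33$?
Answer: $21492$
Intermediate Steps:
$u{\left(q \right)} = 19 + q$ ($u{\left(q \right)} = \left(-14 + q\right) + 33 = 19 + q$)
$21466 + u{\left(7 \cdot 1 \right)} = 21466 + \left(19 + 7 \cdot 1\right) = 21466 + \left(19 + 7\right) = 21466 + 26 = 21492$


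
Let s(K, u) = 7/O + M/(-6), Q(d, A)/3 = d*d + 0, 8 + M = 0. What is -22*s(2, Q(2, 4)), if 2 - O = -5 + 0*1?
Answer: -154/3 ≈ -51.333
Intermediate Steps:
M = -8 (M = -8 + 0 = -8)
O = 7 (O = 2 - (-5 + 0*1) = 2 - (-5 + 0) = 2 - 1*(-5) = 2 + 5 = 7)
Q(d, A) = 3*d² (Q(d, A) = 3*(d*d + 0) = 3*(d² + 0) = 3*d²)
s(K, u) = 7/3 (s(K, u) = 7/7 - 8/(-6) = 7*(⅐) - 8*(-⅙) = 1 + 4/3 = 7/3)
-22*s(2, Q(2, 4)) = -22*7/3 = -154/3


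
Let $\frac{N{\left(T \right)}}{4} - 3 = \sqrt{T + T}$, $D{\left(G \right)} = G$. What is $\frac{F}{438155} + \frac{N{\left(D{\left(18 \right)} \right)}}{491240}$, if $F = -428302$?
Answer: $- \frac{2103833009}{2152392622} \approx -0.97744$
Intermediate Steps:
$N{\left(T \right)} = 12 + 4 \sqrt{2} \sqrt{T}$ ($N{\left(T \right)} = 12 + 4 \sqrt{T + T} = 12 + 4 \sqrt{2 T} = 12 + 4 \sqrt{2} \sqrt{T}$)
$\frac{F}{438155} + \frac{N{\left(D{\left(18 \right)} \right)}}{491240} = - \frac{428302}{438155} + \frac{12 + 4 \sqrt{2} \sqrt{18}}{491240} = \left(-428302\right) \frac{1}{438155} + \left(12 + 4 \sqrt{2} \cdot 3 \sqrt{2}\right) \frac{1}{491240} = - \frac{428302}{438155} + \left(12 + 24\right) \frac{1}{491240} = - \frac{428302}{438155} + 36 \cdot \frac{1}{491240} = - \frac{428302}{438155} + \frac{9}{122810} = - \frac{2103833009}{2152392622}$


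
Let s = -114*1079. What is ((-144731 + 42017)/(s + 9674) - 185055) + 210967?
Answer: 1468380749/56666 ≈ 25913.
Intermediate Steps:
s = -123006
((-144731 + 42017)/(s + 9674) - 185055) + 210967 = ((-144731 + 42017)/(-123006 + 9674) - 185055) + 210967 = (-102714/(-113332) - 185055) + 210967 = (-102714*(-1/113332) - 185055) + 210967 = (51357/56666 - 185055) + 210967 = -10486275273/56666 + 210967 = 1468380749/56666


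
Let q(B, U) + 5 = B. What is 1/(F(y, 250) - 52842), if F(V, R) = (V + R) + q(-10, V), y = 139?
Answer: -1/52468 ≈ -1.9059e-5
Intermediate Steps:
q(B, U) = -5 + B
F(V, R) = -15 + R + V (F(V, R) = (V + R) + (-5 - 10) = (R + V) - 15 = -15 + R + V)
1/(F(y, 250) - 52842) = 1/((-15 + 250 + 139) - 52842) = 1/(374 - 52842) = 1/(-52468) = -1/52468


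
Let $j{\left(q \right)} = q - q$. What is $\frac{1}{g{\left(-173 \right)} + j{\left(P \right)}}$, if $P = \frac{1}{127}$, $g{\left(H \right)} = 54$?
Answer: $\frac{1}{54} \approx 0.018519$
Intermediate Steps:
$P = \frac{1}{127} \approx 0.007874$
$j{\left(q \right)} = 0$
$\frac{1}{g{\left(-173 \right)} + j{\left(P \right)}} = \frac{1}{54 + 0} = \frac{1}{54}$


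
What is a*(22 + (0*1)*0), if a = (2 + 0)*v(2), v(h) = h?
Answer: 88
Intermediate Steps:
a = 4 (a = (2 + 0)*2 = 2*2 = 4)
a*(22 + (0*1)*0) = 4*(22 + (0*1)*0) = 4*(22 + 0*0) = 4*(22 + 0) = 4*22 = 88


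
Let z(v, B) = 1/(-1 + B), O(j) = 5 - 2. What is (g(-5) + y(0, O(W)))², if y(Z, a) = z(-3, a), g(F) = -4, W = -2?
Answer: 49/4 ≈ 12.250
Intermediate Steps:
O(j) = 3
y(Z, a) = 1/(-1 + a)
(g(-5) + y(0, O(W)))² = (-4 + 1/(-1 + 3))² = (-4 + 1/2)² = (-4 + ½)² = (-7/2)² = 49/4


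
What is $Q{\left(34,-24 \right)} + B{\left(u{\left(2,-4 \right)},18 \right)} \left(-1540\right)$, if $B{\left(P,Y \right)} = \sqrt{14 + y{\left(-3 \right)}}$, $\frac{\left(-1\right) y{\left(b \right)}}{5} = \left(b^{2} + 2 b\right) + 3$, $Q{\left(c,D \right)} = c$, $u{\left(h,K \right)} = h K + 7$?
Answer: $34 - 6160 i \approx 34.0 - 6160.0 i$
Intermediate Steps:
$u{\left(h,K \right)} = 7 + K h$ ($u{\left(h,K \right)} = K h + 7 = 7 + K h$)
$y{\left(b \right)} = -15 - 10 b - 5 b^{2}$ ($y{\left(b \right)} = - 5 \left(\left(b^{2} + 2 b\right) + 3\right) = - 5 \left(3 + b^{2} + 2 b\right) = -15 - 10 b - 5 b^{2}$)
$B{\left(P,Y \right)} = 4 i$ ($B{\left(P,Y \right)} = \sqrt{14 - \left(-15 + 45\right)} = \sqrt{14 - 30} = \sqrt{-16} = 4 i$)
$Q{\left(34,-24 \right)} + B{\left(u{\left(2,-4 \right)},18 \right)} \left(-1540\right) = 34 + 4 i \left(-1540\right) = 34 - 6160 i$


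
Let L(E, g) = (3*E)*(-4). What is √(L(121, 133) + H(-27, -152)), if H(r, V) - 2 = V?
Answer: 3*I*√178 ≈ 40.025*I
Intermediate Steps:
H(r, V) = 2 + V
L(E, g) = -12*E
√(L(121, 133) + H(-27, -152)) = √(-12*121 + (2 - 152)) = √(-1452 - 150) = √(-1602) = 3*I*√178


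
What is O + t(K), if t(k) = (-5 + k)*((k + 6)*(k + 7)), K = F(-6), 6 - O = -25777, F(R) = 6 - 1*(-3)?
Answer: 26743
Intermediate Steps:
F(R) = 9 (F(R) = 6 + 3 = 9)
O = 25783 (O = 6 - 1*(-25777) = 6 + 25777 = 25783)
K = 9
t(k) = (-5 + k)*(6 + k)*(7 + k) (t(k) = (-5 + k)*((6 + k)*(7 + k)) = (-5 + k)*(6 + k)*(7 + k))
O + t(K) = 25783 + (-210 + 9³ - 23*9 + 8*9²) = 25783 + (-210 + 729 - 207 + 8*81) = 25783 + (-210 + 729 - 207 + 648) = 25783 + 960 = 26743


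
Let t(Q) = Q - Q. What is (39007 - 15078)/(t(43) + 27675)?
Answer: 23929/27675 ≈ 0.86464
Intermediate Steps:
t(Q) = 0
(39007 - 15078)/(t(43) + 27675) = (39007 - 15078)/(0 + 27675) = 23929/27675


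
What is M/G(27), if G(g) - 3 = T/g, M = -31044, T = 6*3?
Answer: -93132/11 ≈ -8466.5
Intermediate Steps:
T = 18
G(g) = 3 + 18/g
M/G(27) = -31044/(3 + 18/27) = -31044/(3 + 18*(1/27)) = -31044/(3 + ⅔) = -31044/11/3 = -31044*3/11 = -93132/11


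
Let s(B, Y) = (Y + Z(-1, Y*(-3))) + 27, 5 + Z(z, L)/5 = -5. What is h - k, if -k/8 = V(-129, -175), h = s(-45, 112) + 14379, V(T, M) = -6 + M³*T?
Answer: 5530889420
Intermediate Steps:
Z(z, L) = -50 (Z(z, L) = -25 + 5*(-5) = -25 - 25 = -50)
s(B, Y) = -23 + Y (s(B, Y) = (Y - 50) + 27 = (-50 + Y) + 27 = -23 + Y)
V(T, M) = -6 + T*M³
h = 14468 (h = (-23 + 112) + 14379 = 89 + 14379 = 14468)
k = -5530874952 (k = -8*(-6 - 129*(-175)³) = -8*(-6 - 129*(-5359375)) = -8*(-6 + 691359375) = -8*691359369 = -5530874952)
h - k = 14468 - 1*(-5530874952) = 14468 + 5530874952 = 5530889420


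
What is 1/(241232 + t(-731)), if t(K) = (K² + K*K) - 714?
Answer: 1/1309240 ≈ 7.6380e-7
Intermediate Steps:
t(K) = -714 + 2*K² (t(K) = (K² + K²) - 714 = 2*K² - 714 = -714 + 2*K²)
1/(241232 + t(-731)) = 1/(241232 + (-714 + 2*(-731)²)) = 1/(241232 + (-714 + 2*534361)) = 1/(241232 + (-714 + 1068722)) = 1/(241232 + 1068008) = 1/1309240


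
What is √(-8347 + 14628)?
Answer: √6281 ≈ 79.253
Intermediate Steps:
√(-8347 + 14628) = √6281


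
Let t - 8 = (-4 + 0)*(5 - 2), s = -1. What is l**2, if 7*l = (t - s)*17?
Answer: 2601/49 ≈ 53.082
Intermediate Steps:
t = -4 (t = 8 + (-4 + 0)*(5 - 2) = 8 - 4*3 = 8 - 12 = -4)
l = -51/7 (l = ((-4 - 1*(-1))*17)/7 = ((-4 + 1)*17)/7 = (-3*17)/7 = (1/7)*(-51) = -51/7 ≈ -7.2857)
l**2 = (-51/7)**2 = 2601/49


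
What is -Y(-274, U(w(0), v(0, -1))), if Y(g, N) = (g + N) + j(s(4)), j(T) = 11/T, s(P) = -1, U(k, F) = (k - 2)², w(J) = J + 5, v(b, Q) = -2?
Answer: 276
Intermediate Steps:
w(J) = 5 + J
U(k, F) = (-2 + k)²
Y(g, N) = -11 + N + g (Y(g, N) = (g + N) + 11/(-1) = (N + g) + 11*(-1) = (N + g) - 11 = -11 + N + g)
-Y(-274, U(w(0), v(0, -1))) = -(-11 + (-2 + (5 + 0))² - 274) = -(-11 + (-2 + 5)² - 274) = -(-11 + 3² - 274) = -(-11 + 9 - 274) = -1*(-276) = 276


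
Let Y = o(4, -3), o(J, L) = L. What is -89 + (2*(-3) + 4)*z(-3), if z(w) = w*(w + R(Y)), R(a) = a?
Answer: -125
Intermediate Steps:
Y = -3
z(w) = w*(-3 + w) (z(w) = w*(w - 3) = w*(-3 + w))
-89 + (2*(-3) + 4)*z(-3) = -89 + (2*(-3) + 4)*(-3*(-3 - 3)) = -89 + (-6 + 4)*(-3*(-6)) = -89 - 2*18 = -89 - 36 = -125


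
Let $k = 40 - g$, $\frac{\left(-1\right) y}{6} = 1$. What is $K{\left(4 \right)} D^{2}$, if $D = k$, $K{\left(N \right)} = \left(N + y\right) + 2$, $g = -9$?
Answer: $0$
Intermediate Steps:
$y = -6$ ($y = \left(-6\right) 1 = -6$)
$K{\left(N \right)} = -4 + N$ ($K{\left(N \right)} = \left(N - 6\right) + 2 = \left(-6 + N\right) + 2 = -4 + N$)
$k = 49$ ($k = 40 - -9 = 40 + 9 = 49$)
$D = 49$
$K{\left(4 \right)} D^{2} = \left(-4 + 4\right) 49^{2} = 0 \cdot 2401 = 0$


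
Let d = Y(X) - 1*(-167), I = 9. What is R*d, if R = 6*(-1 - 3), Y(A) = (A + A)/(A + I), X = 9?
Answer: -4032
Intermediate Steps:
Y(A) = 2*A/(9 + A) (Y(A) = (A + A)/(A + 9) = (2*A)/(9 + A) = 2*A/(9 + A))
R = -24 (R = 6*(-4) = -24)
d = 168 (d = 2*9/(9 + 9) - 1*(-167) = 2*9/18 + 167 = 2*9*(1/18) + 167 = 1 + 167 = 168)
R*d = -24*168 = -4032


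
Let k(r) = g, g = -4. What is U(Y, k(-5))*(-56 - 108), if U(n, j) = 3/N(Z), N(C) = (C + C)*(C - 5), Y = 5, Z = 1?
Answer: 123/2 ≈ 61.500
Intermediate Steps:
k(r) = -4
N(C) = 2*C*(-5 + C) (N(C) = (2*C)*(-5 + C) = 2*C*(-5 + C))
U(n, j) = -3/8 (U(n, j) = 3/((2*1*(-5 + 1))) = 3/((2*1*(-4))) = 3/(-8) = 3*(-⅛) = -3/8)
U(Y, k(-5))*(-56 - 108) = -3*(-56 - 108)/8 = -3/8*(-164) = 123/2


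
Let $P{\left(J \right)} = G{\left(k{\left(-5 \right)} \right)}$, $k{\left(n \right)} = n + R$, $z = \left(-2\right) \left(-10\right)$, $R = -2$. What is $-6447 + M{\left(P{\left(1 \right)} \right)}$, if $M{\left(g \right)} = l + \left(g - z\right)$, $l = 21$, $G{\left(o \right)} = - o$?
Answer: $-6439$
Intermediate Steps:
$z = 20$
$k{\left(n \right)} = -2 + n$ ($k{\left(n \right)} = n - 2 = -2 + n$)
$P{\left(J \right)} = 7$ ($P{\left(J \right)} = - (-2 - 5) = \left(-1\right) \left(-7\right) = 7$)
$M{\left(g \right)} = 1 + g$ ($M{\left(g \right)} = 21 + \left(g - 20\right) = 21 + \left(-20 + g\right) = 1 + g$)
$-6447 + M{\left(P{\left(1 \right)} \right)} = -6447 + \left(1 + 7\right) = -6447 + 8 = -6439$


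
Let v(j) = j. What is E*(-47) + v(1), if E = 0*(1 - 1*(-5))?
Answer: 1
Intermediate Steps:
E = 0 (E = 0*(1 + 5) = 0*6 = 0)
E*(-47) + v(1) = 0*(-47) + 1 = 0 + 1 = 1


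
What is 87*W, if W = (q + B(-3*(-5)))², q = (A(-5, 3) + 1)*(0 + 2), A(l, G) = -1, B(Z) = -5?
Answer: 2175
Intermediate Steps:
q = 0 (q = (-1 + 1)*(0 + 2) = 0*2 = 0)
W = 25 (W = (0 - 5)² = (-5)² = 25)
87*W = 87*25 = 2175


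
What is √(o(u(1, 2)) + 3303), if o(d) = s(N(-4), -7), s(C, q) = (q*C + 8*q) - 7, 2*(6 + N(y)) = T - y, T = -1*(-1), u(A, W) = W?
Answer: √13058/2 ≈ 57.136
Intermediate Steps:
T = 1
N(y) = -11/2 - y/2 (N(y) = -6 + (1 - y)/2 = -6 + (½ - y/2) = -11/2 - y/2)
s(C, q) = -7 + 8*q + C*q (s(C, q) = (C*q + 8*q) - 7 = (8*q + C*q) - 7 = -7 + 8*q + C*q)
o(d) = -77/2 (o(d) = -7 + 8*(-7) + (-11/2 - ½*(-4))*(-7) = -7 - 56 + (-11/2 + 2)*(-7) = -7 - 56 - 7/2*(-7) = -7 - 56 + 49/2 = -77/2)
√(o(u(1, 2)) + 3303) = √(-77/2 + 3303) = √(6529/2) = √13058/2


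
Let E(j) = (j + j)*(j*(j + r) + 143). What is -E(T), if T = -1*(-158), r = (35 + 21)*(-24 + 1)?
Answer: 56373452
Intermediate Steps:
r = -1288 (r = 56*(-23) = -1288)
T = 158
E(j) = 2*j*(143 + j*(-1288 + j)) (E(j) = (j + j)*(j*(j - 1288) + 143) = (2*j)*(j*(-1288 + j) + 143) = (2*j)*(143 + j*(-1288 + j)) = 2*j*(143 + j*(-1288 + j)))
-E(T) = -2*158*(143 + 158² - 1288*158) = -2*158*(143 + 24964 - 203504) = -2*158*(-178397) = -1*(-56373452) = 56373452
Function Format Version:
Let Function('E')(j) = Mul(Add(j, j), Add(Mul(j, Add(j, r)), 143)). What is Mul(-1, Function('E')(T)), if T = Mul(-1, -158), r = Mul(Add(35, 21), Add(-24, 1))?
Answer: 56373452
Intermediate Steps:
r = -1288 (r = Mul(56, -23) = -1288)
T = 158
Function('E')(j) = Mul(2, j, Add(143, Mul(j, Add(-1288, j)))) (Function('E')(j) = Mul(Add(j, j), Add(Mul(j, Add(j, -1288)), 143)) = Mul(Mul(2, j), Add(Mul(j, Add(-1288, j)), 143)) = Mul(Mul(2, j), Add(143, Mul(j, Add(-1288, j)))) = Mul(2, j, Add(143, Mul(j, Add(-1288, j)))))
Mul(-1, Function('E')(T)) = Mul(-1, Mul(2, 158, Add(143, Pow(158, 2), Mul(-1288, 158)))) = Mul(-1, Mul(2, 158, Add(143, 24964, -203504))) = Mul(-1, Mul(2, 158, -178397)) = Mul(-1, -56373452) = 56373452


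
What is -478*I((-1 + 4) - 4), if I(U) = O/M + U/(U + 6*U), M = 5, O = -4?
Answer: 10994/35 ≈ 314.11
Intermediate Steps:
I(U) = -23/35 (I(U) = -4/5 + U/(U + 6*U) = -4*1/5 + U/((7*U)) = -4/5 + U*(1/(7*U)) = -4/5 + 1/7 = -23/35)
-478*I((-1 + 4) - 4) = -478*(-23/35) = 10994/35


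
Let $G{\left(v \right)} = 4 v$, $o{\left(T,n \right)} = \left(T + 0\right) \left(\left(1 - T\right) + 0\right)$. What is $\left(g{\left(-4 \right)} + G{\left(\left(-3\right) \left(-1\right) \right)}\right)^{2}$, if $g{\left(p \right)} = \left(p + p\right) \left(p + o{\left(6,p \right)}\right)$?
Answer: $80656$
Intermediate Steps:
$o{\left(T,n \right)} = T \left(1 - T\right)$
$g{\left(p \right)} = 2 p \left(-30 + p\right)$ ($g{\left(p \right)} = \left(p + p\right) \left(p + 6 \left(1 - 6\right)\right) = 2 p \left(p + 6 \left(1 - 6\right)\right) = 2 p \left(p + 6 \left(-5\right)\right) = 2 p \left(p - 30\right) = 2 p \left(-30 + p\right)$)
$\left(g{\left(-4 \right)} + G{\left(\left(-3\right) \left(-1\right) \right)}\right)^{2} = \left(2 \left(-4\right) \left(-30 - 4\right) + 4 \left(\left(-3\right) \left(-1\right)\right)\right)^{2} = \left(2 \left(-4\right) \left(-34\right) + 4 \cdot 3\right)^{2} = \left(272 + 12\right)^{2} = 284^{2} = 80656$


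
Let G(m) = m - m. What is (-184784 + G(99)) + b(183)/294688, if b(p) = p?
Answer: -54453627209/294688 ≈ -1.8478e+5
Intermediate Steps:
G(m) = 0
(-184784 + G(99)) + b(183)/294688 = (-184784 + 0) + 183/294688 = -184784 + 183*(1/294688) = -184784 + 183/294688 = -54453627209/294688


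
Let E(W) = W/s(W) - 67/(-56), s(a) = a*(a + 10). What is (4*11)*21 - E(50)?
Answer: 775141/840 ≈ 922.79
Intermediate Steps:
s(a) = a*(10 + a)
E(W) = 67/56 + 1/(10 + W) (E(W) = W/((W*(10 + W))) - 67/(-56) = W*(1/(W*(10 + W))) - 67*(-1/56) = 1/(10 + W) + 67/56 = 67/56 + 1/(10 + W))
(4*11)*21 - E(50) = (4*11)*21 - (726 + 67*50)/(56*(10 + 50)) = 44*21 - (726 + 3350)/(56*60) = 924 - 4076/(56*60) = 924 - 1*1019/840 = 924 - 1019/840 = 775141/840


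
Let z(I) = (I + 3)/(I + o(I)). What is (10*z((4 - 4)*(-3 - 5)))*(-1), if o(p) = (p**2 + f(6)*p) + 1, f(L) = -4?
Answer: -30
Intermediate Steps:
o(p) = 1 + p**2 - 4*p (o(p) = (p**2 - 4*p) + 1 = 1 + p**2 - 4*p)
z(I) = (3 + I)/(1 + I**2 - 3*I) (z(I) = (I + 3)/(I + (1 + I**2 - 4*I)) = (3 + I)/(1 + I**2 - 3*I))
(10*z((4 - 4)*(-3 - 5)))*(-1) = (10*((3 + (4 - 4)*(-3 - 5))/(1 + ((4 - 4)*(-3 - 5))**2 - 3*(4 - 4)*(-3 - 5))))*(-1) = (10*((3 + 0*(-8))/(1 + (0*(-8))**2 - 0*(-8))))*(-1) = (10*((3 + 0)/(1 + 0**2 - 3*0)))*(-1) = (10*(3/(1 + 0 + 0)))*(-1) = (10*(3/1))*(-1) = (10*(1*3))*(-1) = (10*3)*(-1) = 30*(-1) = -30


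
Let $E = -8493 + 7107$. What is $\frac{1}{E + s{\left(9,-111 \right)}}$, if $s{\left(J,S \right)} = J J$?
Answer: $- \frac{1}{1305} \approx -0.00076628$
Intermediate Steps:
$E = -1386$
$s{\left(J,S \right)} = J^{2}$
$\frac{1}{E + s{\left(9,-111 \right)}} = \frac{1}{-1386 + 9^{2}} = \frac{1}{-1386 + 81} = \frac{1}{-1305} = - \frac{1}{1305}$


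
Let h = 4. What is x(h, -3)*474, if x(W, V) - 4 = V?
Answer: 474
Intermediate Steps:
x(W, V) = 4 + V
x(h, -3)*474 = (4 - 3)*474 = 1*474 = 474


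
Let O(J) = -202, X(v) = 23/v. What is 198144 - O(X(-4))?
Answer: 198346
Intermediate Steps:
198144 - O(X(-4)) = 198144 - 1*(-202) = 198144 + 202 = 198346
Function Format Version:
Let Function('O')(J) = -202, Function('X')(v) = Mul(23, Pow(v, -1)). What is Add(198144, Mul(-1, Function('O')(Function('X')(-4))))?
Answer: 198346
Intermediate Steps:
Add(198144, Mul(-1, Function('O')(Function('X')(-4)))) = Add(198144, Mul(-1, -202)) = Add(198144, 202) = 198346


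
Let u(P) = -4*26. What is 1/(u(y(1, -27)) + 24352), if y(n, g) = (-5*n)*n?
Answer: 1/24248 ≈ 4.1241e-5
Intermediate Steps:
y(n, g) = -5*n**2
u(P) = -104
1/(u(y(1, -27)) + 24352) = 1/(-104 + 24352) = 1/24248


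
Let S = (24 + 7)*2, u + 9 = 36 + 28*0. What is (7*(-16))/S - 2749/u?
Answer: -86731/837 ≈ -103.62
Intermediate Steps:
u = 27 (u = -9 + (36 + 28*0) = -9 + (36 + 0) = -9 + 36 = 27)
S = 62 (S = 31*2 = 62)
(7*(-16))/S - 2749/u = (7*(-16))/62 - 2749/27 = -112*1/62 - 2749*1/27 = -56/31 - 2749/27 = -86731/837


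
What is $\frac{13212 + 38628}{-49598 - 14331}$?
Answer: $- \frac{51840}{63929} \approx -0.8109$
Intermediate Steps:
$\frac{13212 + 38628}{-49598 - 14331} = \frac{51840}{-63929} = 51840 \left(- \frac{1}{63929}\right) = - \frac{51840}{63929}$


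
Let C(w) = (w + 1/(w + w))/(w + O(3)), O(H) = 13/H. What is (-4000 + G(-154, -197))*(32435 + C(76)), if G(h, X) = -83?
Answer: -4851394383057/36632 ≈ -1.3244e+8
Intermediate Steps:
C(w) = (w + 1/(2*w))/(13/3 + w) (C(w) = (w + 1/(w + w))/(w + 13/3) = (w + 1/(2*w))/(w + 13*(1/3)) = (w + 1/(2*w))/(w + 13/3) = (w + 1/(2*w))/(13/3 + w))
(-4000 + G(-154, -197))*(32435 + C(76)) = (-4000 - 83)*(32435 + (3/2)*(1 + 2*76**2)/(76*(13 + 3*76))) = -4083*(32435 + (3/2)*(1/76)*(1 + 2*5776)/(13 + 228)) = -4083*(32435 + (3/2)*(1/76)*(1 + 11552)/241) = -4083*(32435 + (3/2)*(1/76)*(1/241)*11553) = -4083*(32435 + 34659/36632) = -4083*1188193579/36632 = -4851394383057/36632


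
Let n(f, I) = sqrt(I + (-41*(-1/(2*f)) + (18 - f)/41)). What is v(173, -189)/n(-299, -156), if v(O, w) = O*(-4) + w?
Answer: 881*I*sqrt(89170078114)/3636923 ≈ 72.335*I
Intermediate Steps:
v(O, w) = w - 4*O (v(O, w) = -4*O + w = w - 4*O)
n(f, I) = sqrt(18/41 + I - f/41 + 41/(2*f)) (n(f, I) = sqrt(I + (-41*(-1/(2*f)) + (18 - f)*(1/41))) = sqrt(I + (-(-41)/(2*f) + (18/41 - f/41))) = sqrt(I + (41/(2*f) + (18/41 - f/41))) = sqrt(I + (18/41 - f/41 + 41/(2*f))) = sqrt(18/41 + I - f/41 + 41/(2*f)))
v(173, -189)/n(-299, -156) = (-189 - 4*173)/((sqrt(2952 - 164*(-299) + 6724*(-156) + 137842/(-299))/82)) = (-189 - 692)/((sqrt(2952 + 49036 - 1048944 + 137842*(-1/299))/82)) = -881*82/sqrt(2952 + 49036 - 1048944 - 137842/299) = -881*(-I*sqrt(89170078114)/3636923) = -(-881)*I*sqrt(89170078114)/3636923 = 881*I*sqrt(89170078114)/3636923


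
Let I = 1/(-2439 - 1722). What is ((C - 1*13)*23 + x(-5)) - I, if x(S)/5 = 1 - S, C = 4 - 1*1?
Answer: -832199/4161 ≈ -200.00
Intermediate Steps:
C = 3 (C = 4 - 1 = 3)
x(S) = 5 - 5*S (x(S) = 5*(1 - S) = 5 - 5*S)
I = -1/4161 (I = 1/(-4161) = -1/4161 ≈ -0.00024033)
((C - 1*13)*23 + x(-5)) - I = ((3 - 1*13)*23 + (5 - 5*(-5))) - 1*(-1/4161) = ((3 - 13)*23 + (5 + 25)) + 1/4161 = (-10*23 + 30) + 1/4161 = (-230 + 30) + 1/4161 = -200 + 1/4161 = -832199/4161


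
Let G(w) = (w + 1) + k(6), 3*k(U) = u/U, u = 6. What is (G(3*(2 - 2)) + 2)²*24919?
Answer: 2491900/9 ≈ 2.7688e+5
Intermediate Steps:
k(U) = 2/U (k(U) = (6/U)/3 = 2/U)
G(w) = 4/3 + w (G(w) = (w + 1) + 2/6 = (1 + w) + 2*(⅙) = (1 + w) + ⅓ = 4/3 + w)
(G(3*(2 - 2)) + 2)²*24919 = ((4/3 + 3*(2 - 2)) + 2)²*24919 = ((4/3 + 3*0) + 2)²*24919 = ((4/3 + 0) + 2)²*24919 = (4/3 + 2)²*24919 = (10/3)²*24919 = (100/9)*24919 = 2491900/9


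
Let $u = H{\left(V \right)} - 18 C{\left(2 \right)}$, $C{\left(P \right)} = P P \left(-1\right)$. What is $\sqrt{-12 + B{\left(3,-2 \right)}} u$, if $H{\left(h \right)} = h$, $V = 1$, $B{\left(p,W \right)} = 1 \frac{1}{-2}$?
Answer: $\frac{365 i \sqrt{2}}{2} \approx 258.09 i$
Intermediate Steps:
$C{\left(P \right)} = - P^{2}$ ($C{\left(P \right)} = P^{2} \left(-1\right) = - P^{2}$)
$B{\left(p,W \right)} = - \frac{1}{2}$ ($B{\left(p,W \right)} = 1 \left(- \frac{1}{2}\right) = - \frac{1}{2}$)
$u = 73$ ($u = 1 - 18 \left(- 2^{2}\right) = 1 - 18 \left(\left(-1\right) 4\right) = 1 - -72 = 1 + 72 = 73$)
$\sqrt{-12 + B{\left(3,-2 \right)}} u = \sqrt{-12 - \frac{1}{2}} \cdot 73 = \sqrt{- \frac{25}{2}} \cdot 73 = \frac{5 i \sqrt{2}}{2} \cdot 73 = \frac{365 i \sqrt{2}}{2}$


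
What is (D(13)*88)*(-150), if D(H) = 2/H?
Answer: -26400/13 ≈ -2030.8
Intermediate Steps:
(D(13)*88)*(-150) = ((2/13)*88)*(-150) = (176/13)*(-150) = -26400/13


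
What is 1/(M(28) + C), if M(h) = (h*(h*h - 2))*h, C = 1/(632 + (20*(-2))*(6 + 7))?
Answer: 112/68665857 ≈ 1.6311e-6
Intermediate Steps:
C = 1/112 (C = 1/(632 - 40*13) = 1/(632 - 520) = 1/112 ≈ 0.0089286)
M(h) = h**2*(-2 + h**2) (M(h) = (h*(h**2 - 2))*h = (h*(-2 + h**2))*h = h**2*(-2 + h**2))
1/(M(28) + C) = 1/(28**2*(-2 + 28**2) + 1/112) = 1/(784*(-2 + 784) + 1/112) = 1/(784*782 + 1/112) = 1/(613088 + 1/112) = 1/(68665857/112) = 112/68665857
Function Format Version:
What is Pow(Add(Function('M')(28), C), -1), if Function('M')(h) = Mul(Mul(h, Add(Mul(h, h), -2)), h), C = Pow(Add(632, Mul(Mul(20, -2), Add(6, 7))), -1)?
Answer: Rational(112, 68665857) ≈ 1.6311e-6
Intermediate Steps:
C = Rational(1, 112) (C = Pow(Add(632, Mul(-40, 13)), -1) = Pow(Add(632, -520), -1) = Pow(112, -1) = Rational(1, 112) ≈ 0.0089286)
Function('M')(h) = Mul(Pow(h, 2), Add(-2, Pow(h, 2))) (Function('M')(h) = Mul(Mul(h, Add(Pow(h, 2), -2)), h) = Mul(Mul(h, Add(-2, Pow(h, 2))), h) = Mul(Pow(h, 2), Add(-2, Pow(h, 2))))
Pow(Add(Function('M')(28), C), -1) = Pow(Add(Mul(Pow(28, 2), Add(-2, Pow(28, 2))), Rational(1, 112)), -1) = Pow(Add(Mul(784, Add(-2, 784)), Rational(1, 112)), -1) = Pow(Add(Mul(784, 782), Rational(1, 112)), -1) = Pow(Add(613088, Rational(1, 112)), -1) = Pow(Rational(68665857, 112), -1) = Rational(112, 68665857)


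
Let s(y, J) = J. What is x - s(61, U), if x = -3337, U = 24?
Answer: -3361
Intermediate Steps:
x - s(61, U) = -3337 - 1*24 = -3337 - 24 = -3361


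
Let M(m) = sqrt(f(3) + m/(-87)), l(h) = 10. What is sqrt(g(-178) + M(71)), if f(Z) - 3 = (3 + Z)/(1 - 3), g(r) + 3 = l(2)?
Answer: sqrt(52983 + 87*I*sqrt(6177))/87 ≈ 2.6512 + 0.17037*I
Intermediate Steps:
g(r) = 7 (g(r) = -3 + 10 = 7)
f(Z) = 3/2 - Z/2 (f(Z) = 3 + (3 + Z)/(1 - 3) = 3 + (3 + Z)/(-2) = 3 + (3 + Z)*(-1/2) = 3 + (-3/2 - Z/2) = 3/2 - Z/2)
M(m) = sqrt(87)*sqrt(-m)/87 (M(m) = sqrt((3/2 - 1/2*3) + m/(-87)) = sqrt((3/2 - 3/2) + m*(-1/87)) = sqrt(0 - m/87) = sqrt(-m/87) = sqrt(87)*sqrt(-m)/87)
sqrt(g(-178) + M(71)) = sqrt(7 + sqrt(87)*sqrt(-1*71)/87) = sqrt(7 + sqrt(87)*sqrt(-71)/87) = sqrt(7 + sqrt(87)*(I*sqrt(71))/87) = sqrt(7 + I*sqrt(6177)/87)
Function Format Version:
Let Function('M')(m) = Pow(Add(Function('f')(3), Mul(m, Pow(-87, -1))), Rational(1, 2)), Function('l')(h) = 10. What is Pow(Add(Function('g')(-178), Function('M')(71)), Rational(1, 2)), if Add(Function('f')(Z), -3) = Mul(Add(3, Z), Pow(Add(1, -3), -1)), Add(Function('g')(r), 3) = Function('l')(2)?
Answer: Mul(Rational(1, 87), Pow(Add(52983, Mul(87, I, Pow(6177, Rational(1, 2)))), Rational(1, 2))) ≈ Add(2.6512, Mul(0.17037, I))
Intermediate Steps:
Function('g')(r) = 7 (Function('g')(r) = Add(-3, 10) = 7)
Function('f')(Z) = Add(Rational(3, 2), Mul(Rational(-1, 2), Z)) (Function('f')(Z) = Add(3, Mul(Add(3, Z), Pow(Add(1, -3), -1))) = Add(3, Mul(Add(3, Z), Pow(-2, -1))) = Add(3, Mul(Add(3, Z), Rational(-1, 2))) = Add(3, Add(Rational(-3, 2), Mul(Rational(-1, 2), Z))) = Add(Rational(3, 2), Mul(Rational(-1, 2), Z)))
Function('M')(m) = Mul(Rational(1, 87), Pow(87, Rational(1, 2)), Pow(Mul(-1, m), Rational(1, 2))) (Function('M')(m) = Pow(Add(Add(Rational(3, 2), Mul(Rational(-1, 2), 3)), Mul(m, Pow(-87, -1))), Rational(1, 2)) = Pow(Add(Add(Rational(3, 2), Rational(-3, 2)), Mul(m, Rational(-1, 87))), Rational(1, 2)) = Pow(Add(0, Mul(Rational(-1, 87), m)), Rational(1, 2)) = Pow(Mul(Rational(-1, 87), m), Rational(1, 2)) = Mul(Rational(1, 87), Pow(87, Rational(1, 2)), Pow(Mul(-1, m), Rational(1, 2))))
Pow(Add(Function('g')(-178), Function('M')(71)), Rational(1, 2)) = Pow(Add(7, Mul(Rational(1, 87), Pow(87, Rational(1, 2)), Pow(Mul(-1, 71), Rational(1, 2)))), Rational(1, 2)) = Pow(Add(7, Mul(Rational(1, 87), Pow(87, Rational(1, 2)), Pow(-71, Rational(1, 2)))), Rational(1, 2)) = Pow(Add(7, Mul(Rational(1, 87), Pow(87, Rational(1, 2)), Mul(I, Pow(71, Rational(1, 2))))), Rational(1, 2)) = Pow(Add(7, Mul(Rational(1, 87), I, Pow(6177, Rational(1, 2)))), Rational(1, 2))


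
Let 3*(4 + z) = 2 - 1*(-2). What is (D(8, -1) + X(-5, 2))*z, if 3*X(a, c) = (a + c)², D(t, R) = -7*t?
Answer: 424/3 ≈ 141.33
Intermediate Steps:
z = -8/3 (z = -4 + (2 - 1*(-2))/3 = -4 + (2 + 2)/3 = -4 + (⅓)*4 = -4 + 4/3 = -8/3 ≈ -2.6667)
X(a, c) = (a + c)²/3
(D(8, -1) + X(-5, 2))*z = (-7*8 + (-5 + 2)²/3)*(-8/3) = (-56 + (⅓)*(-3)²)*(-8/3) = (-56 + (⅓)*9)*(-8/3) = (-56 + 3)*(-8/3) = -53*(-8/3) = 424/3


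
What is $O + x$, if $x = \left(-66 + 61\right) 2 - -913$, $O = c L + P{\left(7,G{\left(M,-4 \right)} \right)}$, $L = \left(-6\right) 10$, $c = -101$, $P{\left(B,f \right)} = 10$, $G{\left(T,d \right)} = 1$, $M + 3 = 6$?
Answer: $6973$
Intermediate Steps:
$M = 3$ ($M = -3 + 6 = 3$)
$L = -60$
$O = 6070$ ($O = \left(-101\right) \left(-60\right) + 10 = 6060 + 10 = 6070$)
$x = 903$ ($x = \left(-5\right) 2 + 913 = -10 + 913 = 903$)
$O + x = 6070 + 903 = 6973$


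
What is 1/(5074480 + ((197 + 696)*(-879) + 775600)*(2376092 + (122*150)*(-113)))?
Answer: -1/2875596144 ≈ -3.4775e-10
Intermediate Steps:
1/(5074480 + ((197 + 696)*(-879) + 775600)*(2376092 + (122*150)*(-113))) = 1/(5074480 + (893*(-879) + 775600)*(2376092 + 18300*(-113))) = 1/(5074480 + (-784947 + 775600)*(2376092 - 2067900)) = 1/(5074480 - 9347*308192) = 1/(5074480 - 2880670624) = 1/(-2875596144) = -1/2875596144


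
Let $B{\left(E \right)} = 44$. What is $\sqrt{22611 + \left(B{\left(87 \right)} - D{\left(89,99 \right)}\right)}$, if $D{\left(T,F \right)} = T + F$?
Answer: $\sqrt{22467} \approx 149.89$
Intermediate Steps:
$D{\left(T,F \right)} = F + T$
$\sqrt{22611 + \left(B{\left(87 \right)} - D{\left(89,99 \right)}\right)} = \sqrt{22611 + \left(44 - \left(99 + 89\right)\right)} = \sqrt{22611 + \left(44 - 188\right)} = \sqrt{22611 - 144} = \sqrt{22467}$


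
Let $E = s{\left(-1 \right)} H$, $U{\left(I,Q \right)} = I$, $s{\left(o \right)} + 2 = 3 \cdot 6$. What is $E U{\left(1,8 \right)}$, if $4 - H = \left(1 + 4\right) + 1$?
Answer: $-32$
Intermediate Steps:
$H = -2$ ($H = 4 - \left(\left(1 + 4\right) + 1\right) = 4 - \left(5 + 1\right) = 4 - 6 = -2$)
$s{\left(o \right)} = 16$ ($s{\left(o \right)} = -2 + 3 \cdot 6 = -2 + 18 = 16$)
$E = -32$ ($E = 16 \left(-2\right) = -32$)
$E U{\left(1,8 \right)} = \left(-32\right) 1 = -32$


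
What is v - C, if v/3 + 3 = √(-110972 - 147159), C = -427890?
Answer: 427881 + 3*I*√258131 ≈ 4.2788e+5 + 1524.2*I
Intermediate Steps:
v = -9 + 3*I*√258131 (v = -9 + 3*√(-110972 - 147159) = -9 + 3*√(-258131) = -9 + 3*(I*√258131) = -9 + 3*I*√258131 ≈ -9.0 + 1524.2*I)
v - C = (-9 + 3*I*√258131) - 1*(-427890) = (-9 + 3*I*√258131) + 427890 = 427881 + 3*I*√258131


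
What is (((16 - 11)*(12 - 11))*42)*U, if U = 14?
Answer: 2940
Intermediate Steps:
(((16 - 11)*(12 - 11))*42)*U = (((16 - 11)*(12 - 11))*42)*14 = ((5*1)*42)*14 = (5*42)*14 = 210*14 = 2940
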